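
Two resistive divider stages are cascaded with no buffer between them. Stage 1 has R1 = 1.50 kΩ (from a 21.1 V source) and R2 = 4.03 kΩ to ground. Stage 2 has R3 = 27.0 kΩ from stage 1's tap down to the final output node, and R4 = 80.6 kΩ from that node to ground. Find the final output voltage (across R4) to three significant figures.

V_out ≈ 11.4 V

Stage 2 presents R3+R4 = 107.6 kΩ as a load on stage 1's tap.
Stage 1's lower leg becomes R2‖(R3+R4) = 3.885 kΩ, so V_mid = 21.1 × 3.885/5.385 = 15.22 V.
Stage 2 is itself unloaded: V_out = V_mid × R4/(R3+R4) = 15.22 × 80.6/107.6 = 11.4 V.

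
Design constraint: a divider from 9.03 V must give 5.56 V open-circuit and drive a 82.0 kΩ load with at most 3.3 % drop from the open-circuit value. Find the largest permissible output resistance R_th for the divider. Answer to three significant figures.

Loading drop = R_th/(R_th + R_L) ≤ 0.0330, so R_th ≤ R_L · ε/(1−ε) = 82.0 kΩ × 0.0330/0.9670 = 2.80 kΩ.
(Any R1, R2 with R2/(R1+R2) = 0.616 and R1‖R2 ≤ 2.80 kΩ will meet the spec.)

R_th ≤ 2.80 kΩ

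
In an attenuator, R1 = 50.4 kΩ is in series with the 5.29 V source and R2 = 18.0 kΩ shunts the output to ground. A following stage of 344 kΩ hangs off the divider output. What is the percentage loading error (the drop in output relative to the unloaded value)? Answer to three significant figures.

3.71 %

The divider's output (Thévenin) resistance is R1‖R2 = 13.26 kΩ.
Fractional drop under load = R_th/(R_th + R_L) = 13.26 / (13.26 + 344) = 0.03712.
So the output falls by 3.71 %.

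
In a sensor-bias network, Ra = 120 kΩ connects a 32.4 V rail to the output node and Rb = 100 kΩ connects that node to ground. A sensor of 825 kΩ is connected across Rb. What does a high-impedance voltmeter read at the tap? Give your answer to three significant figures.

V_out ≈ 13.8 V

The load sits in parallel with Rb: Rb‖R_L = (100 × 825) / (100 + 825) = 89.19 kΩ.
V_out = 32.4 × 89.19 / (120 + 89.19) = 32.4 × 89.19/209.2 = 13.8 V.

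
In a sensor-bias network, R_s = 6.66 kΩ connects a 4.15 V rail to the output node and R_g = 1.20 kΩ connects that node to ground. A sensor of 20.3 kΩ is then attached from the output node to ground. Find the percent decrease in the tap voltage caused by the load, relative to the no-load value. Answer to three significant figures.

The divider's output (Thévenin) resistance is R_s‖R_g = 1.017 kΩ.
Fractional drop under load = R_th/(R_th + R_L) = 1.017 / (1.017 + 20.3) = 0.04770.
So the output falls by 4.77 %.

4.77 %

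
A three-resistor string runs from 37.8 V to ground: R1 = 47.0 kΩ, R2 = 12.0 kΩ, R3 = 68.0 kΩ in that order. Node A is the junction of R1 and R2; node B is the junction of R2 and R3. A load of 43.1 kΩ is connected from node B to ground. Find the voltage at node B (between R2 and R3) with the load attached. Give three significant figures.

V ≈ 11.7 V

At node B, R3 is in parallel with the load: R3‖R_L = 26.38 kΩ.
Below node A the resistance is R2 + (R3‖R_L) = 38.38 kΩ, so V_A = 37.8 × 38.38/85.38 = 16.99 V.
Then V_B = V_A × (R3‖R_L)/(R2 + R3‖R_L) = 16.99 × 26.38/38.38 = 11.7 V.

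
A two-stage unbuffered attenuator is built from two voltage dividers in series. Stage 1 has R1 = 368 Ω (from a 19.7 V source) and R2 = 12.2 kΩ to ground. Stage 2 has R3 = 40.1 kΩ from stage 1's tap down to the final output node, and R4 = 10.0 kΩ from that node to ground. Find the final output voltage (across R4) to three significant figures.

V_out ≈ 3.79 V

Stage 2 presents R3+R4 = 50100 Ω as a load on stage 1's tap.
Stage 1's lower leg becomes R2‖(R3+R4) = 9811 Ω, so V_mid = 19.7 × 9811/10180 = 18.99 V.
Stage 2 is itself unloaded: V_out = V_mid × R4/(R3+R4) = 18.99 × 10000/50100 = 3.79 V.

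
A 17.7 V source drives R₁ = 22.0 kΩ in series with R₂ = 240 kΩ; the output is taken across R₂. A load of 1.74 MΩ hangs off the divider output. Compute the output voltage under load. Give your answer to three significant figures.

The load sits in parallel with R₂: R₂‖R_L = (240 × 1740) / (240 + 1740) = 210.9 kΩ.
V_out = 17.7 × 210.9 / (22.0 + 210.9) = 17.7 × 210.9/232.9 = 16.0 V.
(Unloaded it would have been 16.2 V.)

V_out ≈ 16.0 V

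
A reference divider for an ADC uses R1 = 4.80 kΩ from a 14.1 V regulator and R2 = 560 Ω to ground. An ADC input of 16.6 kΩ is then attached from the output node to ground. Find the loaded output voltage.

The load sits in parallel with R2: R2‖R_L = (560 × 16600) / (560 + 16600) = 541.7 Ω.
V_out = 14.1 × 541.7 / (4800 + 541.7) = 14.1 × 541.7/5342 = 1.43 V.

V_out ≈ 1.43 V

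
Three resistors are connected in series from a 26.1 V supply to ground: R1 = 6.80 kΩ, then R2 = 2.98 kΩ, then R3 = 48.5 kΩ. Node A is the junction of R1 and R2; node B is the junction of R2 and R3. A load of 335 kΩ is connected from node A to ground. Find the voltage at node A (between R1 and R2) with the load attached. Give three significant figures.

Below node A the series string R2+R3 = 51.48 kΩ sits in parallel with the 335 kΩ load: 44.62 kΩ.
V_A = 26.1 × 44.62/(6.80 + 44.62) = 22.6 V.

V ≈ 22.6 V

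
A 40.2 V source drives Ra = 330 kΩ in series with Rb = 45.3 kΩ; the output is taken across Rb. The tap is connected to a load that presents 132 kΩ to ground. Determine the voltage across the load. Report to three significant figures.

The load sits in parallel with Rb: Rb‖R_L = (45.3 × 132) / (45.3 + 132) = 33.73 kΩ.
V_out = 40.2 × 33.73 / (330 + 33.73) = 40.2 × 33.73/363.7 = 3.73 V.

V_out ≈ 3.73 V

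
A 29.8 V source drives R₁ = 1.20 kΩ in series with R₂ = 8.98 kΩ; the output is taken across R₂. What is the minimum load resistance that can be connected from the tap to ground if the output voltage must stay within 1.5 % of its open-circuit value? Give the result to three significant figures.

R_L(min) ≈ 69.5 kΩ

Output resistance R_th = R₁‖R₂ = (1.20 × 8.98)/10.18 = 1.059 kΩ.
The fractional drop is R_th/(R_th + R_L); requiring this ≤ 0.0150 gives R_L ≥ R_th(1/0.0150 − 1) = 1.059 × 65.67 = 69.5 kΩ.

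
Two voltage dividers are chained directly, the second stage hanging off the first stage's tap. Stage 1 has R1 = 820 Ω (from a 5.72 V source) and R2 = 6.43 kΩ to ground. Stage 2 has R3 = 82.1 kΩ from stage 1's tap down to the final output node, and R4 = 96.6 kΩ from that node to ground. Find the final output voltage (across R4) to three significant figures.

Stage 2 presents R3+R4 = 178700 Ω as a load on stage 1's tap.
Stage 1's lower leg becomes R2‖(R3+R4) = 6207 Ω, so V_mid = 5.72 × 6207/7027 = 5.052 V.
Stage 2 is itself unloaded: V_out = V_mid × R4/(R3+R4) = 5.052 × 96600/178700 = 2.73 V.

V_out ≈ 2.73 V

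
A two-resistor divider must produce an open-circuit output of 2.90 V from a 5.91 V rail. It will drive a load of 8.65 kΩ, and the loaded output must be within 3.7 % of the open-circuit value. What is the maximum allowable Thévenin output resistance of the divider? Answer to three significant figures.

Loading drop = R_th/(R_th + R_L) ≤ 0.0370, so R_th ≤ R_L · ε/(1−ε) = 8.65 kΩ × 0.0370/0.9630 = 332 Ω.
(Any R1, R2 with R2/(R1+R2) = 0.491 and R1‖R2 ≤ 332 Ω will meet the spec.)

R_th ≤ 332 Ω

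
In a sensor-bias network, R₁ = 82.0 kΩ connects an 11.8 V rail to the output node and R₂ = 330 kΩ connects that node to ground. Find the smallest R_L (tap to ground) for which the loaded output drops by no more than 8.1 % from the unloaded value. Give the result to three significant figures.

R_L(min) ≈ 745 kΩ

Output resistance R_th = R₁‖R₂ = (82.0 × 330)/412.0 = 65.68 kΩ.
The fractional drop is R_th/(R_th + R_L); requiring this ≤ 0.0810 gives R_L ≥ R_th(1/0.0810 − 1) = 65.68 × 11.35 = 745 kΩ.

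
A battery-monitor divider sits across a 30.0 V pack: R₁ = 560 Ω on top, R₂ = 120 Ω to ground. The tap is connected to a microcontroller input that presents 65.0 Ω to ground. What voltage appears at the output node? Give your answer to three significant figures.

V_out ≈ 2.10 V

The load sits in parallel with R₂: R₂‖R_L = (120 × 65.0) / (120 + 65.0) = 42.16 Ω.
V_out = 30.0 × 42.16 / (560 + 42.16) = 30.0 × 42.16/602.2 = 2.10 V.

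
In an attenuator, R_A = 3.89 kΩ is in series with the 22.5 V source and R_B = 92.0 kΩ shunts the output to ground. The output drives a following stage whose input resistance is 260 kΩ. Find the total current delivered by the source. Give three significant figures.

R_B‖R_L = 67.95 kΩ, so the source sees R_A + R_B‖R_L = 71.84 kΩ.
I = 22.5 V / 71.84 kΩ = 0.313 mA.

I ≈ 0.313 mA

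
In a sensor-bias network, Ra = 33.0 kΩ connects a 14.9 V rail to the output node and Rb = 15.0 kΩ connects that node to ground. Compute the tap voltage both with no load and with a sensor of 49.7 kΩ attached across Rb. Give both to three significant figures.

Open-circuit: V = 14.9 × 15.0/(33.0 + 15.0) = 4.66 V.
With the load, Rb becomes Rb‖R_L = 11.52 kΩ, so V = 14.9 × 11.52/44.52 = 3.86 V.

Unloaded: 4.66 V; loaded: 3.86 V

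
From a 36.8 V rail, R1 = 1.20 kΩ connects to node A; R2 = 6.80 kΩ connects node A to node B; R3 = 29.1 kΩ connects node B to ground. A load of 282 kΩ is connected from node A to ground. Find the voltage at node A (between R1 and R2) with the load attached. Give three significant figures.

V ≈ 35.5 V

Below node A the series string R2+R3 = 35.90 kΩ sits in parallel with the 282 kΩ load: 31.85 kΩ.
V_A = 36.8 × 31.85/(1.20 + 31.85) = 35.5 V.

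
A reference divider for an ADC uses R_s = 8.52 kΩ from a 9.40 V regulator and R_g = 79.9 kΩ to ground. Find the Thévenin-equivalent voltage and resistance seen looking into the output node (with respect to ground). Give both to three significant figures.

V_th = 8.49 V, R_th = 7.70 kΩ

V_th is the open-circuit tap voltage: 9.40 × 79.9/(8.52 + 79.9) = 8.49 V.
With the supply zeroed, R_s and R_g appear in parallel from the tap: R_th = R_s‖R_g = (8.52 × 79.9)/88.42 = 7.70 kΩ.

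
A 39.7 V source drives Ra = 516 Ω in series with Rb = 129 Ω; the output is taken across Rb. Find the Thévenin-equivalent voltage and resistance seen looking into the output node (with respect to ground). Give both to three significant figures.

V_th is the open-circuit tap voltage: 39.7 × 129/(516 + 129) = 7.94 V.
With the supply zeroed, Ra and Rb appear in parallel from the tap: R_th = Ra‖Rb = (516 × 129)/645.0 = 103 Ω.

V_th = 7.94 V, R_th = 103 Ω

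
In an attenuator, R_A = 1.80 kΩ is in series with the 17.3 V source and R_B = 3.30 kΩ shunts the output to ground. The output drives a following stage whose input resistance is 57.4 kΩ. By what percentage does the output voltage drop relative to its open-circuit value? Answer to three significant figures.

The divider's output (Thévenin) resistance is R_A‖R_B = 1.165 kΩ.
Fractional drop under load = R_th/(R_th + R_L) = 1.165 / (1.165 + 57.4) = 0.01989.
So the output falls by 1.99 %.

1.99 %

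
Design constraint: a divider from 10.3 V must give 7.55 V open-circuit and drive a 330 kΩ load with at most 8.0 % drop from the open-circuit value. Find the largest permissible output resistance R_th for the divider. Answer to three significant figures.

R_th ≤ 28.7 kΩ

Loading drop = R_th/(R_th + R_L) ≤ 0.0800, so R_th ≤ R_L · ε/(1−ε) = 330 kΩ × 0.0800/0.9200 = 28.7 kΩ.
(Any R1, R2 with R2/(R1+R2) = 0.733 and R1‖R2 ≤ 28.7 kΩ will meet the spec.)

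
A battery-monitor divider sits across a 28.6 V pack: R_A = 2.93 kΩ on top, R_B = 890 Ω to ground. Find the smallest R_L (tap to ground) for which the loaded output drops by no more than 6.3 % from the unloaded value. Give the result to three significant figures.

R_L(min) ≈ 10.2 kΩ

Output resistance R_th = R_A‖R_B = (2930 × 890)/3820 = 682.6 Ω.
The fractional drop is R_th/(R_th + R_L); requiring this ≤ 0.0630 gives R_L ≥ R_th(1/0.0630 − 1) = 682.6 × 14.87 = 10.2 kΩ.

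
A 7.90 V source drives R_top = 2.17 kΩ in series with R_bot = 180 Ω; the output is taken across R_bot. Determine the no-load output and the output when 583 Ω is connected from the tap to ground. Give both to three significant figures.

Unloaded: 0.605 V; loaded: 0.471 V

Open-circuit: V = 7.90 × 180/(2170 + 180) = 0.605 V.
With the load, R_bot becomes R_bot‖R_L = 137.5 Ω, so V = 7.90 × 137.5/2308 = 0.471 V.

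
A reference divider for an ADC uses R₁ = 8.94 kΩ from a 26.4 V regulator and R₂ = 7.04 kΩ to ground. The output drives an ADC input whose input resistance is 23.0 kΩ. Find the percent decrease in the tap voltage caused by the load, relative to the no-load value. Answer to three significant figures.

Unloaded V = 26.4 × 7.04/15.98 = 11.631 V.
Loaded: R₂‖R_L = 5.390 kΩ, giving V = 26.4 × 5.390/14.33 = 9.9301 V.
Drop = (11.631 − 9.9301) / 11.631 = 14.6 %.

14.6 %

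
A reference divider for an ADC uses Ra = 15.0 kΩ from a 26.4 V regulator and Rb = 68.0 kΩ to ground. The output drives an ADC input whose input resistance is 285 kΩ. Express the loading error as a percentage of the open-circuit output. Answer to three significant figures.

The divider's output (Thévenin) resistance is Ra‖Rb = 12.29 kΩ.
Fractional drop under load = R_th/(R_th + R_L) = 12.29 / (12.29 + 285) = 0.04134.
So the output falls by 4.13 %.

4.13 %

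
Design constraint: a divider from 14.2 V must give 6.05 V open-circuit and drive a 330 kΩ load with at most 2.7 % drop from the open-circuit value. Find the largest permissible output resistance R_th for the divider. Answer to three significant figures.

R_th ≤ 9.16 kΩ

Loading drop = R_th/(R_th + R_L) ≤ 0.0270, so R_th ≤ R_L · ε/(1−ε) = 330 kΩ × 0.0270/0.9730 = 9.16 kΩ.
(Any R1, R2 with R2/(R1+R2) = 0.426 and R1‖R2 ≤ 9.16 kΩ will meet the spec.)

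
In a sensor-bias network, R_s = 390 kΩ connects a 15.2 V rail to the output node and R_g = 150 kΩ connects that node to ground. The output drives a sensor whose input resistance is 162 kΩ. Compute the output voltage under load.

The load sits in parallel with R_g: R_g‖R_L = (150 × 162) / (150 + 162) = 77.88 kΩ.
V_out = 15.2 × 77.88 / (390 + 77.88) = 15.2 × 77.88/467.9 = 2.53 V.

V_out ≈ 2.53 V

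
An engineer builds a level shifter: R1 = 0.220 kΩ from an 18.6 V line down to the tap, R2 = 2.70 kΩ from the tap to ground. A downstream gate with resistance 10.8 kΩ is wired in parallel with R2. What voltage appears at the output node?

The load sits in parallel with R2: R2‖R_L = (2700 × 10800) / (2700 + 10800) = 2160 Ω.
V_out = 18.6 × 2160 / (220 + 2160) = 18.6 × 2160/2380 = 16.9 V.

V_out ≈ 16.9 V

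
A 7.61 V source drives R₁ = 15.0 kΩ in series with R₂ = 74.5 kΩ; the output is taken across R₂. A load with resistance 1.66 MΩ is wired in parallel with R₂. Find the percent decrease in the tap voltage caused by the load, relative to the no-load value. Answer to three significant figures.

The divider's output (Thévenin) resistance is R₁‖R₂ = 12.49 kΩ.
Fractional drop under load = R_th/(R_th + R_L) = 12.49 / (12.49 + 1660) = 0.007466.
So the output falls by 0.747 %.

0.747 %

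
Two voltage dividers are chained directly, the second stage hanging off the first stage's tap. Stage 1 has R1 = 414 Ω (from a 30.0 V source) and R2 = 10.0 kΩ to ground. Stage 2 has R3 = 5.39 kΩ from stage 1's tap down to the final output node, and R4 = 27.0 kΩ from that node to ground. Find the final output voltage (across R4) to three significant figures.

V_out ≈ 23.7 V

Stage 2 presents R3+R4 = 32390 Ω as a load on stage 1's tap.
Stage 1's lower leg becomes R2‖(R3+R4) = 7641 Ω, so V_mid = 30.0 × 7641/8055 = 28.46 V.
Stage 2 is itself unloaded: V_out = V_mid × R4/(R3+R4) = 28.46 × 27000/32390 = 23.7 V.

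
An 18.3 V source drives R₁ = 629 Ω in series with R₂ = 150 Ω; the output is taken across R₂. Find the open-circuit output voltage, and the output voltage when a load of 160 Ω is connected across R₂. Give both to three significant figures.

Unloaded: 3.52 V; loaded: 2.01 V

Open-circuit: V = 18.3 × 150/(629 + 150) = 3.52 V.
With the load, R₂ becomes R₂‖R_L = 77.42 Ω, so V = 18.3 × 77.42/706.4 = 2.01 V.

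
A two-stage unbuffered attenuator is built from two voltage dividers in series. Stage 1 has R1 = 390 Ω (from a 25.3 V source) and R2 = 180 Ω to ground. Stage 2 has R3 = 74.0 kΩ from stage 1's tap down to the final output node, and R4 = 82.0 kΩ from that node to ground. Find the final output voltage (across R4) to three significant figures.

V_out ≈ 4.20 V

Stage 2 presents R3+R4 = 156000 Ω as a load on stage 1's tap.
Stage 1's lower leg becomes R2‖(R3+R4) = 179.8 Ω, so V_mid = 25.3 × 179.8/569.8 = 7.983 V.
Stage 2 is itself unloaded: V_out = V_mid × R4/(R3+R4) = 7.983 × 82000/156000 = 4.20 V.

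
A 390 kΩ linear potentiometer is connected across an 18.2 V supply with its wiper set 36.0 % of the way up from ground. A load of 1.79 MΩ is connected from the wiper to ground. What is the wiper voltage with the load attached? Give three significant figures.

The wiper splits the pot into (1−α)R = 249.6 kΩ above and αR = 140.4 kΩ below.
Lower section ‖ load = 130.2 kΩ.
V_wiper = 18.2 × 130.2/(249.6 + 130.2) = 6.24 V.

V ≈ 6.24 V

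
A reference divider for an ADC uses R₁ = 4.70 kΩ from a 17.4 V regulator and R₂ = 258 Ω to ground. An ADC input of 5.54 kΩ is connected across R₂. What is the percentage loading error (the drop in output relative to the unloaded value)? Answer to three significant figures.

The divider's output (Thévenin) resistance is R₁‖R₂ = 244.6 Ω.
Fractional drop under load = R_th/(R_th + R_L) = 244.6 / (244.6 + 5540) = 0.04228.
So the output falls by 4.23 %.

4.23 %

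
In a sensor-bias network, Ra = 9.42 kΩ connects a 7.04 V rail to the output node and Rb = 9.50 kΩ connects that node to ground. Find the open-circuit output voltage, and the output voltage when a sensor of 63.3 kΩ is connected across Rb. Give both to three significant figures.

Open-circuit: V = 7.04 × 9.50/(9.42 + 9.50) = 3.53 V.
With the load, Rb becomes Rb‖R_L = 8.260 kΩ, so V = 7.04 × 8.260/17.68 = 3.29 V.

Unloaded: 3.53 V; loaded: 3.29 V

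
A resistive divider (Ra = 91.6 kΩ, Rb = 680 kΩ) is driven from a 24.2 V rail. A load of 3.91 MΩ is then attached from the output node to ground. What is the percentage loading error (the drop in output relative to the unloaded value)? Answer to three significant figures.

2.02 %

The divider's output (Thévenin) resistance is Ra‖Rb = 80.73 kΩ.
Fractional drop under load = R_th/(R_th + R_L) = 80.73 / (80.73 + 3910) = 0.02023.
So the output falls by 2.02 %.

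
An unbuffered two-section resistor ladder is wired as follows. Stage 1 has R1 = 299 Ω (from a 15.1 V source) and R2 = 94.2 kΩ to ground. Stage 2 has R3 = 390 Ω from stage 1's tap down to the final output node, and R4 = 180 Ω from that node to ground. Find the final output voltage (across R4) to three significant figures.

V_out ≈ 3.12 V

Stage 2 presents R3+R4 = 570.0 Ω as a load on stage 1's tap.
Stage 1's lower leg becomes R2‖(R3+R4) = 566.6 Ω, so V_mid = 15.1 × 566.6/865.6 = 9.884 V.
Stage 2 is itself unloaded: V_out = V_mid × R4/(R3+R4) = 9.884 × 180/570.0 = 3.12 V.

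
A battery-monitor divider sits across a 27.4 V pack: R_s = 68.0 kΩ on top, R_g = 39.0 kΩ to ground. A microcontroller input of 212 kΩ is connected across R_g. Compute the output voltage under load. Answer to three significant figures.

V_out ≈ 8.94 V

The load sits in parallel with R_g: R_g‖R_L = (39.0 × 212) / (39.0 + 212) = 32.94 kΩ.
V_out = 27.4 × 32.94 / (68.0 + 32.94) = 27.4 × 32.94/100.9 = 8.94 V.
(Unloaded it would have been 9.99 V.)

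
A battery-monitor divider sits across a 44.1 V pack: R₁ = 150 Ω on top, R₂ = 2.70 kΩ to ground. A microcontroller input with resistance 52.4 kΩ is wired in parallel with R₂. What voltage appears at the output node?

V_out ≈ 41.7 V

The load sits in parallel with R₂: R₂‖R_L = (2700 × 52400) / (2700 + 52400) = 2568 Ω.
V_out = 44.1 × 2568 / (150 + 2568) = 44.1 × 2568/2718 = 41.7 V.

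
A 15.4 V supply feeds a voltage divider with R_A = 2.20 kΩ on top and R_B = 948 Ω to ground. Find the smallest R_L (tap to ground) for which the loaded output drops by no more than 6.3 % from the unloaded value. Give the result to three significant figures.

Output resistance R_th = R_A‖R_B = (2200 × 948)/3148 = 662.5 Ω.
The fractional drop is R_th/(R_th + R_L); requiring this ≤ 0.0630 gives R_L ≥ R_th(1/0.0630 − 1) = 662.5 × 14.87 = 9.85 kΩ.

R_L(min) ≈ 9.85 kΩ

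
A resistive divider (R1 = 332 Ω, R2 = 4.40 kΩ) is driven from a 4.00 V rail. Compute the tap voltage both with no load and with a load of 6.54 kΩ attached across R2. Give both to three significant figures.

Unloaded: 3.72 V; loaded: 3.55 V

Open-circuit: V = 4.00 × 4400/(332 + 4400) = 3.72 V.
With the load, R2 becomes R2‖R_L = 2630 Ω, so V = 4.00 × 2630/2962 = 3.55 V.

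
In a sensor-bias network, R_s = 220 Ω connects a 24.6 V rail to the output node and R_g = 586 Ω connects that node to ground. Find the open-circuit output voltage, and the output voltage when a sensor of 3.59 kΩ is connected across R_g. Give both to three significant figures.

Unloaded: 17.9 V; loaded: 17.1 V

Open-circuit: V = 24.6 × 586/(220 + 586) = 17.9 V.
With the load, R_g becomes R_g‖R_L = 503.8 Ω, so V = 24.6 × 503.8/723.8 = 17.1 V.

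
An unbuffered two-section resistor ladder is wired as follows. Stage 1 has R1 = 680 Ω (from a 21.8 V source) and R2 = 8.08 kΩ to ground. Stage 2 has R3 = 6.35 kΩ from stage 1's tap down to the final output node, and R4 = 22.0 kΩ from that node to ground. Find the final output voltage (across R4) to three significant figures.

V_out ≈ 15.3 V

Stage 2 presents R3+R4 = 28350 Ω as a load on stage 1's tap.
Stage 1's lower leg becomes R2‖(R3+R4) = 6288 Ω, so V_mid = 21.8 × 6288/6968 = 19.67 V.
Stage 2 is itself unloaded: V_out = V_mid × R4/(R3+R4) = 19.67 × 22000/28350 = 15.3 V.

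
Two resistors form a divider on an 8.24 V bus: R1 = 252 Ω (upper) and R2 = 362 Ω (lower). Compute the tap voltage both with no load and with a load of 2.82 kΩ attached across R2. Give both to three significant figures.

Open-circuit: V = 8.24 × 362/(252 + 362) = 4.86 V.
With the load, R2 becomes R2‖R_L = 320.8 Ω, so V = 8.24 × 320.8/572.8 = 4.61 V.

Unloaded: 4.86 V; loaded: 4.61 V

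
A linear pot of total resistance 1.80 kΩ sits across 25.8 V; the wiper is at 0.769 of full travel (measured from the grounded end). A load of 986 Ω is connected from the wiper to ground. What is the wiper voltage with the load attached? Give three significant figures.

V ≈ 15.0 V

The wiper splits the pot into (1−α)R = 415.8 Ω above and αR = 1384 Ω below.
Lower section ‖ load = 575.8 Ω.
V_wiper = 25.8 × 575.8/(415.8 + 575.8) = 15.0 V.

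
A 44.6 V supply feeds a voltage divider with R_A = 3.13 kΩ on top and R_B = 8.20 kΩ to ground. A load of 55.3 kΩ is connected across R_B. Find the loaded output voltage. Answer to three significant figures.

The load sits in parallel with R_B: R_B‖R_L = (8.20 × 55.3) / (8.20 + 55.3) = 7.141 kΩ.
V_out = 44.6 × 7.141 / (3.13 + 7.141) = 44.6 × 7.141/10.27 = 31.0 V.

V_out ≈ 31.0 V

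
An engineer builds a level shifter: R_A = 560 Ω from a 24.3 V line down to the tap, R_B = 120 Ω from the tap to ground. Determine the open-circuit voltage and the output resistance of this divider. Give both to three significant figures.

V_th is the open-circuit tap voltage: 24.3 × 120/(560 + 120) = 4.29 V.
With the supply zeroed, R_A and R_B appear in parallel from the tap: R_th = R_A‖R_B = (560 × 120)/680.0 = 98.8 Ω.

V_th = 4.29 V, R_th = 98.8 Ω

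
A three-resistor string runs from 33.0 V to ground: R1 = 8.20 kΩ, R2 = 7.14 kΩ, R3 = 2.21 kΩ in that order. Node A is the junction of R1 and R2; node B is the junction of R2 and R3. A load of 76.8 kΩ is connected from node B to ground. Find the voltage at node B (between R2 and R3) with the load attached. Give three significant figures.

At node B, R3 is in parallel with the load: R3‖R_L = 2.148 kΩ.
Below node A the resistance is R2 + (R3‖R_L) = 9.288 kΩ, so V_A = 33.0 × 9.288/17.49 = 17.53 V.
Then V_B = V_A × (R3‖R_L)/(R2 + R3‖R_L) = 17.53 × 2.148/9.288 = 4.05 V.

V ≈ 4.05 V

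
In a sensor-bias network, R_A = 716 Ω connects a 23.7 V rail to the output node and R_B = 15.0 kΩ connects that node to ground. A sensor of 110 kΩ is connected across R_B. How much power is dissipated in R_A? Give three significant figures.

Total resistance from the source is R_A + (R_B‖R_L) = 13920 Ω, so I = 23.7/13920 Ω = 1.703 mA.
P = I²·R_A = (1.703 mA)² × 716 Ω = 2.08 mW.

P ≈ 2.08 mW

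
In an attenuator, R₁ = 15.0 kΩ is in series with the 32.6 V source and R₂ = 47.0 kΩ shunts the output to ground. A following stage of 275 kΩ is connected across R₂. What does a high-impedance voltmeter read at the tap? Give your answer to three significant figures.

V_out ≈ 23.7 V

The load sits in parallel with R₂: R₂‖R_L = (47.0 × 275) / (47.0 + 275) = 40.14 kΩ.
V_out = 32.6 × 40.14 / (15.0 + 40.14) = 32.6 × 40.14/55.14 = 23.7 V.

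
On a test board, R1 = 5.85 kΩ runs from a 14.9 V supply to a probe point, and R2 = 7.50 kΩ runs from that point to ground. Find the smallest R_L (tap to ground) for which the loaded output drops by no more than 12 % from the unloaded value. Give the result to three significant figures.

Output resistance R_th = R1‖R2 = (5.85 × 7.50)/13.35 = 3.287 kΩ.
The fractional drop is R_th/(R_th + R_L); requiring this ≤ 0.120 gives R_L ≥ R_th(1/0.120 − 1) = 3.287 × 7.333 = 24.1 kΩ.

R_L(min) ≈ 24.1 kΩ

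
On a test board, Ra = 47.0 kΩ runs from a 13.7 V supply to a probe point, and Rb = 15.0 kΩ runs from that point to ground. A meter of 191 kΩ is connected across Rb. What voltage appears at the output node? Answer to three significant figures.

The load sits in parallel with Rb: Rb‖R_L = (15.0 × 191) / (15.0 + 191) = 13.91 kΩ.
V_out = 13.7 × 13.91 / (47.0 + 13.91) = 13.7 × 13.91/60.91 = 3.13 V.

V_out ≈ 3.13 V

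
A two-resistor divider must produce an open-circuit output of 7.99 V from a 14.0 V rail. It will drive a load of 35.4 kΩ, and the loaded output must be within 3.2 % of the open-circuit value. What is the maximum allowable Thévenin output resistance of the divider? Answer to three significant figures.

R_th ≤ 1.17 kΩ

Loading drop = R_th/(R_th + R_L) ≤ 0.0320, so R_th ≤ R_L · ε/(1−ε) = 35.4 kΩ × 0.0320/0.9680 = 1.17 kΩ.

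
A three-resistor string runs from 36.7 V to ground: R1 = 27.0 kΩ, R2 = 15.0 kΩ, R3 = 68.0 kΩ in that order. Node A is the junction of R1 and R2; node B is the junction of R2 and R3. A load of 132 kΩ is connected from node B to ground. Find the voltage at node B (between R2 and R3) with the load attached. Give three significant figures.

V ≈ 19.0 V

At node B, R3 is in parallel with the load: R3‖R_L = 44.88 kΩ.
Below node A the resistance is R2 + (R3‖R_L) = 59.88 kΩ, so V_A = 36.7 × 59.88/86.88 = 25.29 V.
Then V_B = V_A × (R3‖R_L)/(R2 + R3‖R_L) = 25.29 × 44.88/59.88 = 19.0 V.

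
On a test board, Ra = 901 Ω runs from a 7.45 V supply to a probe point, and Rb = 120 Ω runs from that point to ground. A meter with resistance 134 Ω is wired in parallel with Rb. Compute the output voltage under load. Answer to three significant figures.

The load sits in parallel with Rb: Rb‖R_L = (120 × 134) / (120 + 134) = 63.31 Ω.
V_out = 7.45 × 63.31 / (901 + 63.31) = 7.45 × 63.31/964.3 = 0.489 V.

V_out ≈ 0.489 V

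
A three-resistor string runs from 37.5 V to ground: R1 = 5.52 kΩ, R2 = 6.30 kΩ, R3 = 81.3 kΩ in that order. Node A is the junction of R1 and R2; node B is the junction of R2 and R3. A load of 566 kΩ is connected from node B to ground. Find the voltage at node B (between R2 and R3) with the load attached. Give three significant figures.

At node B, R3 is in parallel with the load: R3‖R_L = 71.09 kΩ.
Below node A the resistance is R2 + (R3‖R_L) = 77.39 kΩ, so V_A = 37.5 × 77.39/82.91 = 35.00 V.
Then V_B = V_A × (R3‖R_L)/(R2 + R3‖R_L) = 35.00 × 71.09/77.39 = 32.2 V.

V ≈ 32.2 V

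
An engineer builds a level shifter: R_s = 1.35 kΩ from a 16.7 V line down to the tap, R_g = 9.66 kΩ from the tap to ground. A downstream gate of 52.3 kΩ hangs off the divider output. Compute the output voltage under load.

The load sits in parallel with R_g: R_g‖R_L = (9.66 × 52.3) / (9.66 + 52.3) = 8.154 kΩ.
V_out = 16.7 × 8.154 / (1.35 + 8.154) = 16.7 × 8.154/9.504 = 14.3 V.
(Unloaded it would have been 14.7 V.)

V_out ≈ 14.3 V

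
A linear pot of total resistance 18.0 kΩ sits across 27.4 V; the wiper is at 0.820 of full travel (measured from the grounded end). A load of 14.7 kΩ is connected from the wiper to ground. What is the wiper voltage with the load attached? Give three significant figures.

The wiper splits the pot into (1−α)R = 3.240 kΩ above and αR = 14.76 kΩ below.
Lower section ‖ load = 7.365 kΩ.
V_wiper = 27.4 × 7.365/(3.240 + 7.365) = 19.0 V.

V ≈ 19.0 V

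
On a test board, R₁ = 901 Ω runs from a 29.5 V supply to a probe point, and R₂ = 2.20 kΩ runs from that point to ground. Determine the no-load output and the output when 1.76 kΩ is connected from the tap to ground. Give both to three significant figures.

Open-circuit: V = 29.5 × 2200/(901 + 2200) = 20.9 V.
With the load, R₂ becomes R₂‖R_L = 977.8 Ω, so V = 29.5 × 977.8/1879 = 15.4 V.

Unloaded: 20.9 V; loaded: 15.4 V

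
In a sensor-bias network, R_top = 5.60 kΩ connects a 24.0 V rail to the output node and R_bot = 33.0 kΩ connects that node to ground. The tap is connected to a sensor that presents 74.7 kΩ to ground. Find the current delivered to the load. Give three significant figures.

R_bot‖R_L = 22.89 kΩ; V_out = 24.0 × 22.89/28.49 = 19.28 V.
I_L = V_out / R_L = 19.28 / 74.7 kΩ = 0.258 mA.

I_L ≈ 0.258 mA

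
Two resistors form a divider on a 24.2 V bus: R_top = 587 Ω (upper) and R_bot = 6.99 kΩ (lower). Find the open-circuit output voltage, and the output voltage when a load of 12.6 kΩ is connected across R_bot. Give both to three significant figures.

Unloaded: 22.3 V; loaded: 21.4 V

Open-circuit: V = 24.2 × 6990/(587 + 6990) = 22.3 V.
With the load, R_bot becomes R_bot‖R_L = 4496 Ω, so V = 24.2 × 4496/5083 = 21.4 V.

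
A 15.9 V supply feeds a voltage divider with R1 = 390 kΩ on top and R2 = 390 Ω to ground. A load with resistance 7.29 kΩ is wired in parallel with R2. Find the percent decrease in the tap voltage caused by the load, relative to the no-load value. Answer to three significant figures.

5.07 %

The divider's output (Thévenin) resistance is R1‖R2 = 389.6 Ω.
Fractional drop under load = R_th/(R_th + R_L) = 389.6 / (389.6 + 7290) = 0.05073.
So the output falls by 5.07 %.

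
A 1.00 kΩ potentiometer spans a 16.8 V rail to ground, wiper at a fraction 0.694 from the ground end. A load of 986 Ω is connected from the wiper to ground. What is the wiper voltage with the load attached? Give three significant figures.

V ≈ 9.59 V

The wiper splits the pot into (1−α)R = 306.0 Ω above and αR = 694.0 Ω below.
Lower section ‖ load = 407.3 Ω.
V_wiper = 16.8 × 407.3/(306.0 + 407.3) = 9.59 V.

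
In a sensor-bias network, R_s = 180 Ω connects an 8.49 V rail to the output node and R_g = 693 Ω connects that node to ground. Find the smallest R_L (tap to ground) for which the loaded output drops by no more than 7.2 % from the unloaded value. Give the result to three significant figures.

Output resistance R_th = R_s‖R_g = (180 × 693)/873.0 = 142.9 Ω.
The fractional drop is R_th/(R_th + R_L); requiring this ≤ 0.0720 gives R_L ≥ R_th(1/0.0720 − 1) = 142.9 × 12.89 = 1.84 kΩ.

R_L(min) ≈ 1.84 kΩ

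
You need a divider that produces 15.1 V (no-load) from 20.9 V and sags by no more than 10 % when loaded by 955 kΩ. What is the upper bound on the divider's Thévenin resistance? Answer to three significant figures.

Loading drop = R_th/(R_th + R_L) ≤ 0.100, so R_th ≤ R_L · ε/(1−ε) = 955 kΩ × 0.100/0.9000 = 106 kΩ.
(Any R1, R2 with R2/(R1+R2) = 0.722 and R1‖R2 ≤ 106 kΩ will meet the spec.)

R_th ≤ 106 kΩ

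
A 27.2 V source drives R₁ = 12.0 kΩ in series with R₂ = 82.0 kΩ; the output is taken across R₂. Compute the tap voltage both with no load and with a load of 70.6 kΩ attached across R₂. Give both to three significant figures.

Unloaded: 23.7 V; loaded: 20.7 V

Open-circuit: V = 27.2 × 82.0/(12.0 + 82.0) = 23.7 V.
With the load, R₂ becomes R₂‖R_L = 37.94 kΩ, so V = 27.2 × 37.94/49.94 = 20.7 V.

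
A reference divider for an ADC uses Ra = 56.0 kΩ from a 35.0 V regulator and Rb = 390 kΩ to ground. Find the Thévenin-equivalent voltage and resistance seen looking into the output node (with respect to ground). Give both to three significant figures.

V_th is the open-circuit tap voltage: 35.0 × 390/(56.0 + 390) = 30.6 V.
With the supply zeroed, Ra and Rb appear in parallel from the tap: R_th = Ra‖Rb = (56.0 × 390)/446.0 = 49.0 kΩ.

V_th = 30.6 V, R_th = 49.0 kΩ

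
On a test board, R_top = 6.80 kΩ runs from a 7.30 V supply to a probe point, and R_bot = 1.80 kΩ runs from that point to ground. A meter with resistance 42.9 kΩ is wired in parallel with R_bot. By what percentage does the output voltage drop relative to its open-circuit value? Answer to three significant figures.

The divider's output (Thévenin) resistance is R_top‖R_bot = 1.423 kΩ.
Fractional drop under load = R_th/(R_th + R_L) = 1.423 / (1.423 + 42.9) = 0.03211.
So the output falls by 3.21 %.

3.21 %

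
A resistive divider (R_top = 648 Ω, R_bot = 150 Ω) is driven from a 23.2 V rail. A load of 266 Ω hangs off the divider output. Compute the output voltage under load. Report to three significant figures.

V_out ≈ 2.99 V

The load sits in parallel with R_bot: R_bot‖R_L = (150 × 266) / (150 + 266) = 95.91 Ω.
V_out = 23.2 × 95.91 / (648 + 95.91) = 23.2 × 95.91/743.9 = 2.99 V.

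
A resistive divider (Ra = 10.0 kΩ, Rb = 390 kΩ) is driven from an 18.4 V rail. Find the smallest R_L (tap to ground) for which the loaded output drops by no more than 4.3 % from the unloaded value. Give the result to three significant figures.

R_L(min) ≈ 217 kΩ

Output resistance R_th = Ra‖Rb = (10.0 × 390)/400.0 = 9.750 kΩ.
The fractional drop is R_th/(R_th + R_L); requiring this ≤ 0.0430 gives R_L ≥ R_th(1/0.0430 − 1) = 9.750 × 22.26 = 217 kΩ.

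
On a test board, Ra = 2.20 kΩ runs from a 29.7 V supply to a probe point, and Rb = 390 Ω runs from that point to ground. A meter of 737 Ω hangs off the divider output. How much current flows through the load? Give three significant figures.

Rb‖R_L = 255.0 Ω; V_out = 29.7 × 255.0/2455 = 3.085 V.
I_L = V_out / R_L = 3.085 / 737 Ω = 4.19 mA.

I_L ≈ 4.19 mA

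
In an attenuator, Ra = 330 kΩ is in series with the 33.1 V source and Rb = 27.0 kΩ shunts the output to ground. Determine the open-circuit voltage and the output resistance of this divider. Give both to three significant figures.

V_th is the open-circuit tap voltage: 33.1 × 27.0/(330 + 27.0) = 2.50 V.
With the supply zeroed, Ra and Rb appear in parallel from the tap: R_th = Ra‖Rb = (330 × 27.0)/357.0 = 25.0 kΩ.

V_th = 2.50 V, R_th = 25.0 kΩ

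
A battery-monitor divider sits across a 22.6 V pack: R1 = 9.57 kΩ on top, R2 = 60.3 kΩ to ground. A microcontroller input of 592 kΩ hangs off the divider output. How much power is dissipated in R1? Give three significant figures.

Total resistance from the source is R1 + (R2‖R_L) = 64.30 kΩ, so I = 22.6/64.30 kΩ = 0.3515 mA.
P = I²·R1 = (0.3515 mA)² × 9.57 kΩ = 1.18 mW.

P ≈ 1.18 mW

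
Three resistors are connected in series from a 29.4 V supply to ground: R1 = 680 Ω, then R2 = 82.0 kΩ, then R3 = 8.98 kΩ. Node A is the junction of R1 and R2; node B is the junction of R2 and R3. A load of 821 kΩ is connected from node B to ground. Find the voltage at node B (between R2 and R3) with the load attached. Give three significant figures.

At node B, R3 is in parallel with the load: R3‖R_L = 8883 Ω.
Below node A the resistance is R2 + (R3‖R_L) = 90880 Ω, so V_A = 29.4 × 90880/91560 = 29.18 V.
Then V_B = V_A × (R3‖R_L)/(R2 + R3‖R_L) = 29.18 × 8883/90880 = 2.85 V.

V ≈ 2.85 V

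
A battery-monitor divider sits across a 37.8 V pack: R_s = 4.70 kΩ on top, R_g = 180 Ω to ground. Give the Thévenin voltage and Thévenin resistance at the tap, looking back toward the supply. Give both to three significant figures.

V_th = 1.39 V, R_th = 173 Ω

V_th is the open-circuit tap voltage: 37.8 × 180/(4700 + 180) = 1.39 V.
With the supply zeroed, R_s and R_g appear in parallel from the tap: R_th = R_s‖R_g = (4700 × 180)/4880 = 173 Ω.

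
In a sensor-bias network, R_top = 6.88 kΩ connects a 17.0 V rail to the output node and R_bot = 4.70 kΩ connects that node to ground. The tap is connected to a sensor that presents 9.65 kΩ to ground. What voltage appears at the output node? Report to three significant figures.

V_out ≈ 5.35 V

The load sits in parallel with R_bot: R_bot‖R_L = (4.70 × 9.65) / (4.70 + 9.65) = 3.161 kΩ.
V_out = 17.0 × 3.161 / (6.88 + 3.161) = 17.0 × 3.161/10.04 = 5.35 V.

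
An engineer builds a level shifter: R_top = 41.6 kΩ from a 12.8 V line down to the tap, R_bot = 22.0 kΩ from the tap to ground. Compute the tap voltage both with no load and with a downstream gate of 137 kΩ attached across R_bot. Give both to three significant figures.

Unloaded: 4.43 V; loaded: 4.01 V

Open-circuit: V = 12.8 × 22.0/(41.6 + 22.0) = 4.43 V.
With the load, R_bot becomes R_bot‖R_L = 18.96 kΩ, so V = 12.8 × 18.96/60.56 = 4.01 V.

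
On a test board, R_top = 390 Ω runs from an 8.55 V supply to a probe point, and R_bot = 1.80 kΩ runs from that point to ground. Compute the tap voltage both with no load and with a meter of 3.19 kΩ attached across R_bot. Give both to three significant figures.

Open-circuit: V = 8.55 × 1800/(390 + 1800) = 7.03 V.
With the load, R_bot becomes R_bot‖R_L = 1151 Ω, so V = 8.55 × 1151/1541 = 6.39 V.

Unloaded: 7.03 V; loaded: 6.39 V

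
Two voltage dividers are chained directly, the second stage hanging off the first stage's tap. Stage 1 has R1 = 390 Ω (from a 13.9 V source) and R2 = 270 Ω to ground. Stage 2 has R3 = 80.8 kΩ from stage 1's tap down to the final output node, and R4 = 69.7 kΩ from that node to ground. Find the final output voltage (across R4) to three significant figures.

Stage 2 presents R3+R4 = 150500 Ω as a load on stage 1's tap.
Stage 1's lower leg becomes R2‖(R3+R4) = 269.5 Ω, so V_mid = 13.9 × 269.5/659.5 = 5.680 V.
Stage 2 is itself unloaded: V_out = V_mid × R4/(R3+R4) = 5.680 × 69700/150500 = 2.63 V.

V_out ≈ 2.63 V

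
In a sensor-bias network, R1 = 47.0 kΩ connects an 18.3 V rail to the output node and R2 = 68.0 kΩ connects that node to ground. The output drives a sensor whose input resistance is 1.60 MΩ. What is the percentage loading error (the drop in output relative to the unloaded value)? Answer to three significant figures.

1.71 %

The divider's output (Thévenin) resistance is R1‖R2 = 27.79 kΩ.
Fractional drop under load = R_th/(R_th + R_L) = 27.79 / (27.79 + 1600) = 0.01707.
So the output falls by 1.71 %.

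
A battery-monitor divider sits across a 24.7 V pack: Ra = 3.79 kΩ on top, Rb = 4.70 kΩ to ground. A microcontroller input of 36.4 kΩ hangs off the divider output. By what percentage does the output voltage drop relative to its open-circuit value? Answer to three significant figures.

The divider's output (Thévenin) resistance is Ra‖Rb = 2.098 kΩ.
Fractional drop under load = R_th/(R_th + R_L) = 2.098 / (2.098 + 36.4) = 0.05450.
So the output falls by 5.45 %.

5.45 %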